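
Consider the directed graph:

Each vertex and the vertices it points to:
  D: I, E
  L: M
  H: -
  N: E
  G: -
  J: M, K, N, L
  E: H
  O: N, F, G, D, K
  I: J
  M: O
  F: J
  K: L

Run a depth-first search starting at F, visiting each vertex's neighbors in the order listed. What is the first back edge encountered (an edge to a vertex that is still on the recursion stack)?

O->F

DFS from F (visiting each vertex's neighbors in the order listed); mark gray on enter, black on exit:
F gray
  J gray
    M gray
      O gray
        N gray
          E gray
            H gray
            H black
          E black
        N black
        O→F: F is gray → back edge
First back edge: O → F.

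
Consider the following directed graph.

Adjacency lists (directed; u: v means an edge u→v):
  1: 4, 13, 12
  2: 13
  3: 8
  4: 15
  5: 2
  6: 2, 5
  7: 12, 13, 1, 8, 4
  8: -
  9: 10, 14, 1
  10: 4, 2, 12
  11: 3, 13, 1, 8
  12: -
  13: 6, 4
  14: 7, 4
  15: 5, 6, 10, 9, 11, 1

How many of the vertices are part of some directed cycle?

12

A vertex is on a directed cycle iff it belongs to a strongly connected component of size ≥ 2 (or has a self-loop).
The vertices on cycles are {1, 2, 4, 5, 6, 7, 9, 10, 11, 13, 14, 15} — 12 in total.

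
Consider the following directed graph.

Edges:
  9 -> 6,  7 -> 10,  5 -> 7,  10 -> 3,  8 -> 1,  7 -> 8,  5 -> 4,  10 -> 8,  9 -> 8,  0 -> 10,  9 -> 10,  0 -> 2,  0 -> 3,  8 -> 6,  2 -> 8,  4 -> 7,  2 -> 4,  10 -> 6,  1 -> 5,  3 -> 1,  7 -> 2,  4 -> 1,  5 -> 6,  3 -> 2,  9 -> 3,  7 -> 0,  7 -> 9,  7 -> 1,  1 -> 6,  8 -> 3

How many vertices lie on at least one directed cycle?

A vertex is on a directed cycle iff it belongs to a strongly connected component of size ≥ 2 (or has a self-loop).
The vertices on cycles are {0, 1, 2, 3, 4, 5, 7, 8, 9, 10} — 10 in total.

10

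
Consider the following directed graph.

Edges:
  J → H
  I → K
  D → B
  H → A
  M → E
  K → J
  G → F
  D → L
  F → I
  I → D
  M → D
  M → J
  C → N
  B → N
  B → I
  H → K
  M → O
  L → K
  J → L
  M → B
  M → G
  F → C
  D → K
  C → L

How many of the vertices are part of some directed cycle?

7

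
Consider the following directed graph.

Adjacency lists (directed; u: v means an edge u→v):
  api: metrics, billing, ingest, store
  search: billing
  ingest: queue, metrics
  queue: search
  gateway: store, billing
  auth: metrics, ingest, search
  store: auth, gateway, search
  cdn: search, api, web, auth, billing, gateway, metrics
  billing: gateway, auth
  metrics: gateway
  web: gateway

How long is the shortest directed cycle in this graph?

For each vertex v, BFS finds the shortest path from v back to v.
The shortest such closed walk is store → gateway → store, length 2.

2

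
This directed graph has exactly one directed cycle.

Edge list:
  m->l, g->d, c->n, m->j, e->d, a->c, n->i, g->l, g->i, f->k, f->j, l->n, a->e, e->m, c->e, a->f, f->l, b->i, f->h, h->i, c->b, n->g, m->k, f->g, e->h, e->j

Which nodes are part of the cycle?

DFS with gray/black marking from l:
l gray
  n gray
    i gray
    i black
    g gray
      g→l: l is gray → back edge
Back edge closes the cycle l → n → g → l; its vertices are {g, l, n}.

g, l, n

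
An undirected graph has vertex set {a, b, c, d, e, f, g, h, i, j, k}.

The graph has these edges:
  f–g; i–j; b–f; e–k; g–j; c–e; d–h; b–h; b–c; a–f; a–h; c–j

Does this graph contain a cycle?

Yes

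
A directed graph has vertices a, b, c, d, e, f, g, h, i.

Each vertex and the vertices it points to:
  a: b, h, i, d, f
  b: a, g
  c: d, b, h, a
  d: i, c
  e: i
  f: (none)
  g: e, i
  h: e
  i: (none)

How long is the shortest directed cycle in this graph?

2

For each vertex v, BFS finds the shortest path from v back to v.
The shortest such closed walk is c → d → c, length 2.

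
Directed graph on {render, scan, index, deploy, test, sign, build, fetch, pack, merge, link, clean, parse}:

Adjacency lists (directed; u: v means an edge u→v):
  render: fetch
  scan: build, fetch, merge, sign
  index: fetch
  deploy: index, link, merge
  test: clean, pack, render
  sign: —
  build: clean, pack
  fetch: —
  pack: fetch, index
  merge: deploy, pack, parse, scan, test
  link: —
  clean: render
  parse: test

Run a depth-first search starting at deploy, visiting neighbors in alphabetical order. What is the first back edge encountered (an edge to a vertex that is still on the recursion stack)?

DFS from deploy (visiting neighbors in alphabetical order); mark gray on enter, black on exit:
deploy gray
  index gray
    fetch gray
    fetch black
  index black
  link gray
  link black
  merge gray
    merge→deploy: deploy is gray → back edge
First back edge: merge → deploy.

merge→deploy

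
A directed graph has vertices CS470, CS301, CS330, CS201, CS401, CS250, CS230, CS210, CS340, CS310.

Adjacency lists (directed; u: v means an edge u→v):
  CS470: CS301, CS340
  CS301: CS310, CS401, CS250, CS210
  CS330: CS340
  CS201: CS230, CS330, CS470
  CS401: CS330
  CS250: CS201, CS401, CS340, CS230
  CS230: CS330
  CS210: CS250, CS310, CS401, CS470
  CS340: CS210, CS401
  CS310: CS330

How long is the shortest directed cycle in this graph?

3

For each vertex v, BFS finds the shortest path from v back to v.
The shortest such closed walk is CS301 → CS210 → CS470 → CS301, length 3.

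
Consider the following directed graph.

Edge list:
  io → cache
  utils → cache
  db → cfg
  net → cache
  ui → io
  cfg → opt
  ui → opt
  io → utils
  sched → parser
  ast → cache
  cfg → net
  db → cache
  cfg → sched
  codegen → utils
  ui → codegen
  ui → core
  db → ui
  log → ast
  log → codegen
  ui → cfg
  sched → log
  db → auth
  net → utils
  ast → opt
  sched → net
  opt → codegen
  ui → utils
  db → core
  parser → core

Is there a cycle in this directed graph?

DFS with white/gray/black marking, starting from ui:
ui gray
  opt gray
    codegen gray
      utils gray
        cache gray
        cache black
      utils black
    codegen black
  opt black
  ui→utils: utils black — skip
  io gray
    io→utils: utils black — skip
    io→cache: cache black — skip
  io black
  core gray
  core black
  cfg gray
    cfg→opt: opt black — skip
    net gray
      net→cache: cache black — skip
      net→utils: utils black — skip
    net black
    sched gray
      sched→net: net black — skip
      log gray
        ast gray
          ast→cache: cache black — skip
          ast→opt: opt black — skip
        ast black
        log→codegen: codegen black — skip
      log black
      parser gray
        parser→core: core black — skip
      parser black
    sched black
  cfg black
  ui→codegen: codegen black — skip
ui black
db gray
  db→cfg: cfg black — skip
  db→cache: cache black — skip
  auth gray
  auth black
  db→core: core black — skip
  db→ui: ui black — skip
db black
Every edge goes to a white or black vertex — no back edge, so the graph is acyclic.

No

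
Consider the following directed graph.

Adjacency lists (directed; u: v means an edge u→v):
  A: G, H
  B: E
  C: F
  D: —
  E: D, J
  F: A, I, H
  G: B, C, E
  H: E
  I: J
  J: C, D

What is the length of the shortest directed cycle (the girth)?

4

For each vertex v, BFS finds the shortest path from v back to v.
The shortest such closed walk is F → I → J → C → F, length 4.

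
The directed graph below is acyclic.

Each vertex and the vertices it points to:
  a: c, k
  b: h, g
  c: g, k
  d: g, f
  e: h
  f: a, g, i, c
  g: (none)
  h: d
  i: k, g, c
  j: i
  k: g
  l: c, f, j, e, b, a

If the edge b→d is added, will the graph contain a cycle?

No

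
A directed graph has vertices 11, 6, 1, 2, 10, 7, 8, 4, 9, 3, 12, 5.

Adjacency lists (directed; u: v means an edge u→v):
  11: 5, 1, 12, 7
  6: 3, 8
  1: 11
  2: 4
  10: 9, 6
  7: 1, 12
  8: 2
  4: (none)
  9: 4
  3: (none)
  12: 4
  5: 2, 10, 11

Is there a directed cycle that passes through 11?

Yes

11 is on a cycle iff 11 can reach itself via ≥1 edge.
11 → 5 → 11 — yes.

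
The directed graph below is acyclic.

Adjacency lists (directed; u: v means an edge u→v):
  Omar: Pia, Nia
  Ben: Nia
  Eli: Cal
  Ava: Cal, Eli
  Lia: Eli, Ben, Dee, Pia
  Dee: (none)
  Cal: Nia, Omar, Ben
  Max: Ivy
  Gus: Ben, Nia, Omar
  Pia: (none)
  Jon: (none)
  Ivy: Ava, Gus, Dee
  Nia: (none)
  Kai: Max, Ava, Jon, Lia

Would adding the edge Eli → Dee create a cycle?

Adding Eli→Dee creates a cycle iff Dee can already reach Eli.
Explore from Dee: no path reaches Eli. The graph stays acyclic.

No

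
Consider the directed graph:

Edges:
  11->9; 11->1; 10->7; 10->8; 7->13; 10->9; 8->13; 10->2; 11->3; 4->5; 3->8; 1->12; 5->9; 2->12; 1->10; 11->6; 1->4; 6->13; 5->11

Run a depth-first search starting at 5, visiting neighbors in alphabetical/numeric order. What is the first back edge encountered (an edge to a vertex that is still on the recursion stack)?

4->5

DFS from 5 (visiting neighbors in alphabetical/numeric order); mark gray on enter, black on exit:
5 gray
  9 gray
  9 black
  11 gray
    1 gray
      4 gray
        4→5: 5 is gray → back edge
First back edge: 4 → 5.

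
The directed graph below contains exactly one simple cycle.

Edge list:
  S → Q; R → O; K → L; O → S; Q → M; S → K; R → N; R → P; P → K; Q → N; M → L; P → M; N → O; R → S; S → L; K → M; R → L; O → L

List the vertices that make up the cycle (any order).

N, O, Q, S

DFS with gray/black marking from S:
S gray
  L gray
  L black
  Q gray
    N gray
      O gray
        O→S: S is gray → back edge
Back edge closes the cycle S → Q → N → O → S; its vertices are {N, O, Q, S}.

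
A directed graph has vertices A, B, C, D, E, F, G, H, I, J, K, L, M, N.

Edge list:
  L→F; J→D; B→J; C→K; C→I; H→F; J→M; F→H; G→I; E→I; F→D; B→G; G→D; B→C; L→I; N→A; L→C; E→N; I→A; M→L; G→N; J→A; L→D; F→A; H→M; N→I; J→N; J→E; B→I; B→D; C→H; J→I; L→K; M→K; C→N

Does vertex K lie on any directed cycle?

No

K lies on a cycle iff there is a path from K back to itself.
Exploring from K, it never reaches itself; equivalently, its strongly connected component is a singleton.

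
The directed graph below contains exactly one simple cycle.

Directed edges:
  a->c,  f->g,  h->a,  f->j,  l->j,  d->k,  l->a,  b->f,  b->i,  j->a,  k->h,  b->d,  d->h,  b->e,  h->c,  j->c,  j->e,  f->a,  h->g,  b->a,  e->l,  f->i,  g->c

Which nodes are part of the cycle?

e, j, l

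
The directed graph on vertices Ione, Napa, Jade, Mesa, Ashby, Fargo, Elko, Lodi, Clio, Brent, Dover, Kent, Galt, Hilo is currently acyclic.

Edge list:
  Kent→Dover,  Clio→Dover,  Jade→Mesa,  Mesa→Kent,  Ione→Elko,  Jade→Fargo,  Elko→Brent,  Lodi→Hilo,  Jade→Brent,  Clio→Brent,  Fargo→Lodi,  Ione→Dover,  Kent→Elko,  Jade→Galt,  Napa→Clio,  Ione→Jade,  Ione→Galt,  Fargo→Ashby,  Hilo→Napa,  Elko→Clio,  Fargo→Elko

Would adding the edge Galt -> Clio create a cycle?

Adding Galt→Clio creates a cycle iff Clio can already reach Galt.
Explore from Clio: no path reaches Galt. The graph stays acyclic.

No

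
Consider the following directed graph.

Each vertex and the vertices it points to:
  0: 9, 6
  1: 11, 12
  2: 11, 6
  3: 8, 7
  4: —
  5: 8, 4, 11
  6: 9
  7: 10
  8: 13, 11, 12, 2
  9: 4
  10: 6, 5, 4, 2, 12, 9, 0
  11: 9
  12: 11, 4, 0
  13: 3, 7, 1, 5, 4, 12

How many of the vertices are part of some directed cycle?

A vertex is on a directed cycle iff it belongs to a strongly connected component of size ≥ 2 (or has a self-loop).
The vertices on cycles are {3, 5, 7, 8, 10, 13} — 6 in total.

6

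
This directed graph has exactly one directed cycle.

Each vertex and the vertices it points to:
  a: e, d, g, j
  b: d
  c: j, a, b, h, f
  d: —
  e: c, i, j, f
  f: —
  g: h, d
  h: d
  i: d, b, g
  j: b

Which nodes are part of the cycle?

a, c, e

DFS with gray/black marking from e:
e gray
  c gray
    j gray
      b gray
        d gray
        d black
      b black
    j black
    a gray
      a→e: e is gray → back edge
Back edge closes the cycle e → c → a → e; its vertices are {a, c, e}.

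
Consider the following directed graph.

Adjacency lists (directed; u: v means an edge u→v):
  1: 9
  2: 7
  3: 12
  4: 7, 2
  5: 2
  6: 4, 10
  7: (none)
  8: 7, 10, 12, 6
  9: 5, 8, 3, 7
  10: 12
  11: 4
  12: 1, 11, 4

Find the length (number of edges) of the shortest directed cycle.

For each vertex v, BFS finds the shortest path from v back to v.
The shortest such closed walk is 12 → 1 → 9 → 8 → 12, length 4.

4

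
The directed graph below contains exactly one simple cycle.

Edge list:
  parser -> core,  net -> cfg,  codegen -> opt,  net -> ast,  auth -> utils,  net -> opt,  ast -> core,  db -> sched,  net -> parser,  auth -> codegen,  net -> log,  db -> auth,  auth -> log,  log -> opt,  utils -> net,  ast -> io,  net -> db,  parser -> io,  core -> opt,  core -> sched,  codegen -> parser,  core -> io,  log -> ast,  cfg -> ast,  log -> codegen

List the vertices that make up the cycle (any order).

db, net, auth, utils

DFS with gray/black marking from net:
net gray
  cfg gray
    ast gray
      core gray
        io gray
        io black
        opt gray
        opt black
        sched gray
        sched black
      core black
      ast→io: io black — skip
    ast black
  cfg black
  parser gray
    parser→io: io black — skip
    parser→core: core black — skip
  parser black
  net→ast: ast black — skip
  log gray
    log→opt: opt black — skip
    codegen gray
      codegen→opt: opt black — skip
      codegen→parser: parser black — skip
    codegen black
    log→ast: ast black — skip
  log black
  net→opt: opt black — skip
  db gray
    auth gray
      utils gray
        utils→net: net is gray → back edge
Back edge closes the cycle net → db → auth → utils → net; its vertices are {db, net, auth, utils}.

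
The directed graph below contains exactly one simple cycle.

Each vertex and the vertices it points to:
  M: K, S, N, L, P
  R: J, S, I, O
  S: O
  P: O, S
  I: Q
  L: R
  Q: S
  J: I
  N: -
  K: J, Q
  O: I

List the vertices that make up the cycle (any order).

I, O, Q, S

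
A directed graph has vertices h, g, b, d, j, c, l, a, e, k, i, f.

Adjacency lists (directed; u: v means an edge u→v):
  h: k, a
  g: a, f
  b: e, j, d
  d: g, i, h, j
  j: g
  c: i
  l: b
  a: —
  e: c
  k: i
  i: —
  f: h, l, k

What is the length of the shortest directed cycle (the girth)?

For each vertex v, BFS finds the shortest path from v back to v.
The shortest such closed walk is l → b → d → g → f → l, length 5.

5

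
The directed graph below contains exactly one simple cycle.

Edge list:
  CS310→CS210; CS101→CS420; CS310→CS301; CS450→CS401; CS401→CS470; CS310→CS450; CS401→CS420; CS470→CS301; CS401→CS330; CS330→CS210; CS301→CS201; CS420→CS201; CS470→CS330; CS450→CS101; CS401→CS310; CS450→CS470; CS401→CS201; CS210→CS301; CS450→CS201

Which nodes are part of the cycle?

CS310, CS401, CS450

DFS with gray/black marking from CS450:
CS450 gray
  CS401 gray
    CS310 gray
      CS310→CS450: CS450 is gray → back edge
Back edge closes the cycle CS450 → CS401 → CS310 → CS450; its vertices are {CS310, CS401, CS450}.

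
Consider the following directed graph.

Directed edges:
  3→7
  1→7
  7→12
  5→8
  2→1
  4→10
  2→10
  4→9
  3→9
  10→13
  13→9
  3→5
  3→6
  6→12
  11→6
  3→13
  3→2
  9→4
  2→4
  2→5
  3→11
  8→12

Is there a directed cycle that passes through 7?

No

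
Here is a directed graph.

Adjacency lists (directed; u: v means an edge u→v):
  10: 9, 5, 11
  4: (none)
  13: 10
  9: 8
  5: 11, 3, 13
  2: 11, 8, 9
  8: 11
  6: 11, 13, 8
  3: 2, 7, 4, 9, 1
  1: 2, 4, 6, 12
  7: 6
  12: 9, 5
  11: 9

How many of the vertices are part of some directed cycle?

A vertex is on a directed cycle iff it belongs to a strongly connected component of size ≥ 2 (or has a self-loop).
The vertices on cycles are {1, 3, 5, 6, 7, 8, 9, 10, 11, 12, 13} — 11 in total.

11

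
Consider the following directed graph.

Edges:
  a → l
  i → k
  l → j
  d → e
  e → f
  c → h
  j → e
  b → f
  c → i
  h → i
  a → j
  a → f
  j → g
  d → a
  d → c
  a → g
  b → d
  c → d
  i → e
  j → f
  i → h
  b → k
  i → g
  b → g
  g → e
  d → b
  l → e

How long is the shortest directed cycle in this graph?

For each vertex v, BFS finds the shortest path from v back to v.
The shortest such closed walk is c → d → c, length 2.

2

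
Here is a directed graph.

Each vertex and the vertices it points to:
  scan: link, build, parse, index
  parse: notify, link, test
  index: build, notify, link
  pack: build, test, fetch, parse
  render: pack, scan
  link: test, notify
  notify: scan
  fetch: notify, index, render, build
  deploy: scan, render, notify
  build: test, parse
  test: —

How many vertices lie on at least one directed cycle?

A vertex is on a directed cycle iff it belongs to a strongly connected component of size ≥ 2 (or has a self-loop).
The vertices on cycles are {link, pack, scan, build, fetch, index, parse, notify, render} — 9 in total.

9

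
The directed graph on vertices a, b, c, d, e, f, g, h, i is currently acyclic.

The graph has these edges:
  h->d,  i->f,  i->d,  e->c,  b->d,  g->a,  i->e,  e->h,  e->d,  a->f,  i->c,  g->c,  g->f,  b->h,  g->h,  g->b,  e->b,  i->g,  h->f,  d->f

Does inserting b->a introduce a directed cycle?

Adding b→a creates a cycle iff a can already reach b.
Explore from a: no path reaches b. The graph stays acyclic.

No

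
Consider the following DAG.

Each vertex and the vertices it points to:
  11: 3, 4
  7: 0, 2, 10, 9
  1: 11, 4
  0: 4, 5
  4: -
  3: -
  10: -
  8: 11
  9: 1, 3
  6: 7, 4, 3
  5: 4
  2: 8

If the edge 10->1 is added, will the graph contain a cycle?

No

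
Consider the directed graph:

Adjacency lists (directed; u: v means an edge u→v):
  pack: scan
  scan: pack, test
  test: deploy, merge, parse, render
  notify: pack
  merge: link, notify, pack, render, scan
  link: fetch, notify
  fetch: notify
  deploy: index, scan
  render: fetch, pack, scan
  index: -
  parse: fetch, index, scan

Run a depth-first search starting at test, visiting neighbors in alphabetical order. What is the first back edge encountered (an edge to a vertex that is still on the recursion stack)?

pack→scan

DFS from test (visiting neighbors in alphabetical order); mark gray on enter, black on exit:
test gray
  deploy gray
    index gray
    index black
    scan gray
      pack gray
        pack→scan: scan is gray → back edge
First back edge: pack → scan.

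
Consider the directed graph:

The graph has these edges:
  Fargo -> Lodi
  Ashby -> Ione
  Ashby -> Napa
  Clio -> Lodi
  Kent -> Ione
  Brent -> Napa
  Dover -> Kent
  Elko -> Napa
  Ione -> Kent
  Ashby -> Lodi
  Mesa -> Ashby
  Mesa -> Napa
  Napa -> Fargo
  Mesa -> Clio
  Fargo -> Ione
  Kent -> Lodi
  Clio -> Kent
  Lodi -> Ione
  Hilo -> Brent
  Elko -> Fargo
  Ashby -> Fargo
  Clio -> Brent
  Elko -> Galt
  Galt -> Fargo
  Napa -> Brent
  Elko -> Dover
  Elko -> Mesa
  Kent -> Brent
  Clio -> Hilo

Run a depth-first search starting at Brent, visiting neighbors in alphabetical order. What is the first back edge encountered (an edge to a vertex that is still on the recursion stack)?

DFS from Brent (visiting neighbors in alphabetical order); mark gray on enter, black on exit:
Brent gray
  Napa gray
    Napa→Brent: Brent is gray → back edge
First back edge: Napa → Brent.

Napa→Brent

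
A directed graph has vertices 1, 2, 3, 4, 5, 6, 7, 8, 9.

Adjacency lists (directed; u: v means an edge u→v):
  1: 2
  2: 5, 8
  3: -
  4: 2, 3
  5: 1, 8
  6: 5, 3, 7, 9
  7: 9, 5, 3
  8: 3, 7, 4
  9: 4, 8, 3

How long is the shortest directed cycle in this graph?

3

For each vertex v, BFS finds the shortest path from v back to v.
The shortest such closed walk is 7 → 9 → 8 → 7, length 3.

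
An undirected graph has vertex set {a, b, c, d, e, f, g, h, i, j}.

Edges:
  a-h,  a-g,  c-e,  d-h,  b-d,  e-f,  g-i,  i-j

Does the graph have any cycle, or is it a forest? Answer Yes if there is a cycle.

DFS, tracking each vertex's parent; an edge to a visited non-parent vertex closes a cycle.
Start from f:
visit f (parent –)
  visit e (parent f)
    e–f: parent, skip
    visit c (parent e)
      c–e: parent, skip
visit a (parent –)
  visit g (parent a)
    visit i (parent g)
      visit j (parent i)
        j–i: parent, skip
      i–g: parent, skip
    g–a: parent, skip
  visit h (parent a)
    visit d (parent h)
      d–h: parent, skip
      visit b (parent d)
        b–d: parent, skip
    h–a: parent, skip
No non-parent visited neighbor found — the graph is a forest.

No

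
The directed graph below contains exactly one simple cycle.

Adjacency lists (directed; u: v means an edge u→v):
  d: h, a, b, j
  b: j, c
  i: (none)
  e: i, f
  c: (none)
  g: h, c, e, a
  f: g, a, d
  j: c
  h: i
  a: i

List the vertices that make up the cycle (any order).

DFS with gray/black marking from f:
f gray
  g gray
    h gray
      i gray
      i black
    h black
    c gray
    c black
    e gray
      e→i: i black — skip
      e→f: f is gray → back edge
Back edge closes the cycle f → g → e → f; its vertices are {e, f, g}.

e, f, g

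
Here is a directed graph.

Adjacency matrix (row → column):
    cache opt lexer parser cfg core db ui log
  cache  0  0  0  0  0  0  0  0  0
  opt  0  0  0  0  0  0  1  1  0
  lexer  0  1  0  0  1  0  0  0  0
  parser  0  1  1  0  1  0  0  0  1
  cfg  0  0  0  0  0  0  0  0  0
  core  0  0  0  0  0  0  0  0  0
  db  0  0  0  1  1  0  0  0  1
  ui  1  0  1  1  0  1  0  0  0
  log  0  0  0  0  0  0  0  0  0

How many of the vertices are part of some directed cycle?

5

A vertex is on a directed cycle iff it belongs to a strongly connected component of size ≥ 2 (or has a self-loop).
The vertices on cycles are {db, ui, opt, lexer, parser} — 5 in total.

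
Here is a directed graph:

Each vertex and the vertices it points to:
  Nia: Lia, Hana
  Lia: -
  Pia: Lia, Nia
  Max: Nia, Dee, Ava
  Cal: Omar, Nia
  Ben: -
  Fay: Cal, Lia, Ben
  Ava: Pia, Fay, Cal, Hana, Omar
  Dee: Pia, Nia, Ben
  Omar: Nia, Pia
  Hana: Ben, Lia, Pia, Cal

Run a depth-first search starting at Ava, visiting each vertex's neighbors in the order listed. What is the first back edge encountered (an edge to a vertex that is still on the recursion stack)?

DFS from Ava (visiting each vertex's neighbors in the order listed); mark gray on enter, black on exit:
Ava gray
  Pia gray
    Lia gray
    Lia black
    Nia gray
      Nia→Lia: Lia black — skip
      Hana gray
        Ben gray
        Ben black
        Hana→Lia: Lia black — skip
        Hana→Pia: Pia is gray → back edge
First back edge: Hana → Pia.

Hana->Pia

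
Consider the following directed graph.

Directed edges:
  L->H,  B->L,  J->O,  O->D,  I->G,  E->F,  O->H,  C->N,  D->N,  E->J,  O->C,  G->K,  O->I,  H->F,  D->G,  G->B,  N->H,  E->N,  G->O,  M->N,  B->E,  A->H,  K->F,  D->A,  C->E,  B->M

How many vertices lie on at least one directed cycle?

8

A vertex is on a directed cycle iff it belongs to a strongly connected component of size ≥ 2 (or has a self-loop).
The vertices on cycles are {B, C, D, E, G, I, J, O} — 8 in total.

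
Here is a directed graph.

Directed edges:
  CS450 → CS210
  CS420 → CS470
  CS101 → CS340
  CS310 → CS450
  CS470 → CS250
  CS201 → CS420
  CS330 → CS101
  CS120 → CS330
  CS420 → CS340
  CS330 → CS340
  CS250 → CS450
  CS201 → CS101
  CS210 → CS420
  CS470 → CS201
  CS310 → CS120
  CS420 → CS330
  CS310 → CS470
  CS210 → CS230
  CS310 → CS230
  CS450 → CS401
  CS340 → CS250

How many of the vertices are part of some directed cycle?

A vertex is on a directed cycle iff it belongs to a strongly connected component of size ≥ 2 (or has a self-loop).
The vertices on cycles are {CS101, CS201, CS210, CS250, CS330, CS340, CS420, CS450, CS470} — 9 in total.

9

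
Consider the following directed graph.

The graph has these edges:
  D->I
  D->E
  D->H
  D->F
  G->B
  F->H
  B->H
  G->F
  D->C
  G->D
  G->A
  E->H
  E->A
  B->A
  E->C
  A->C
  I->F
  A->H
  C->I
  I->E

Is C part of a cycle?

Yes

C is on a cycle iff C can reach itself via ≥1 edge.
C → I → E → C — yes.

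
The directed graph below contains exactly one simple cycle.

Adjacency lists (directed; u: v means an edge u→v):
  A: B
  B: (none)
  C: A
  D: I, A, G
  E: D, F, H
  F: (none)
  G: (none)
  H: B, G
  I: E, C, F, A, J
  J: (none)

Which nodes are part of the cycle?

D, E, I

DFS with gray/black marking from I:
I gray
  E gray
    D gray
      D→I: I is gray → back edge
Back edge closes the cycle I → E → D → I; its vertices are {D, E, I}.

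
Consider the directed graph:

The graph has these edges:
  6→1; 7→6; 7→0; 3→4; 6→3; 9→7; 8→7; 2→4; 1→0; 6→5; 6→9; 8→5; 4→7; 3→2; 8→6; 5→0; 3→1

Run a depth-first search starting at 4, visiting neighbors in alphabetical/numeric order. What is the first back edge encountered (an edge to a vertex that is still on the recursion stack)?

2->4

DFS from 4 (visiting neighbors in alphabetical/numeric order); mark gray on enter, black on exit:
4 gray
  7 gray
    0 gray
    0 black
    6 gray
      1 gray
        1→0: 0 black — skip
      1 black
      3 gray
        3→1: 1 black — skip
        2 gray
          2→4: 4 is gray → back edge
First back edge: 2 → 4.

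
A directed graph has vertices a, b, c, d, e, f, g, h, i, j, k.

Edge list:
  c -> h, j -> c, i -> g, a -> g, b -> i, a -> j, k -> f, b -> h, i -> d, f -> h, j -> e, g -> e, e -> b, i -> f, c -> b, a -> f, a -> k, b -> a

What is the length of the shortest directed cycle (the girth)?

For each vertex v, BFS finds the shortest path from v back to v.
The shortest such closed walk is b → i → g → e → b, length 4.

4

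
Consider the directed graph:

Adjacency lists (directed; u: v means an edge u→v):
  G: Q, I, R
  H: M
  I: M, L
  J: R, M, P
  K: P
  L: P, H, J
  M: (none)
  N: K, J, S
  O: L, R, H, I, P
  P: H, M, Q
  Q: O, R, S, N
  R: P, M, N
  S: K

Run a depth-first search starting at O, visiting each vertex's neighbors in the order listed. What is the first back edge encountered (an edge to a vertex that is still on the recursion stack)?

DFS from O (visiting each vertex's neighbors in the order listed); mark gray on enter, black on exit:
O gray
  L gray
    P gray
      H gray
        M gray
        M black
      H black
      P→M: M black — skip
      Q gray
        Q→O: O is gray → back edge
First back edge: Q → O.

Q→O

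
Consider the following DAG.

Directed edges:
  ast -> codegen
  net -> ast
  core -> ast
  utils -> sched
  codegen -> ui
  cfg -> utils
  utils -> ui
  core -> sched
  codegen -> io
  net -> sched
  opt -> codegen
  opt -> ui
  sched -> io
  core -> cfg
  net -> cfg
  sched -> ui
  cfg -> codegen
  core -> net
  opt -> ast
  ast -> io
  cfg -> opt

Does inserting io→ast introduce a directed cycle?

Yes

Adding io→ast creates a cycle iff ast can already reach io.
Path from ast: ast → io.
So ast → … → io → ast is a cycle.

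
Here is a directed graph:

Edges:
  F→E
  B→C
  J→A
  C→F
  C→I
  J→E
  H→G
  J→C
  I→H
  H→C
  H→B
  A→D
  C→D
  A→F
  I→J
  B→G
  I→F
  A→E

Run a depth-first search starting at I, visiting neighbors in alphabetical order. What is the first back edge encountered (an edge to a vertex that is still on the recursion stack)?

C->I

DFS from I (visiting neighbors in alphabetical order); mark gray on enter, black on exit:
I gray
  F gray
    E gray
    E black
  F black
  H gray
    B gray
      C gray
        D gray
        D black
        C→F: F black — skip
        C→I: I is gray → back edge
First back edge: C → I.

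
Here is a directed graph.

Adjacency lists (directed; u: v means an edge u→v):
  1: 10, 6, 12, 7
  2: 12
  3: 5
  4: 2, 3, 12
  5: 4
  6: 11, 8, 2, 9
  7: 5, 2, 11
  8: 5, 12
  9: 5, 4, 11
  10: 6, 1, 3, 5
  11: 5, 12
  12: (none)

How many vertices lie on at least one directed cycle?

5

A vertex is on a directed cycle iff it belongs to a strongly connected component of size ≥ 2 (or has a self-loop).
The vertices on cycles are {1, 3, 4, 5, 10} — 5 in total.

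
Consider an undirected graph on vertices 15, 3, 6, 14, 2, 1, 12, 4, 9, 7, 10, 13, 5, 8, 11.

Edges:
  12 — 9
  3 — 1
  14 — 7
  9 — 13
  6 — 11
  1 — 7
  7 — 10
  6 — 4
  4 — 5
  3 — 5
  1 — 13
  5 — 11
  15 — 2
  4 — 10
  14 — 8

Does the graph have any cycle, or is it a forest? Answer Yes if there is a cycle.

Yes

DFS, tracking each vertex's parent; an edge to a visited non-parent vertex closes a cycle.
Start from 11:
visit 11 (parent –)
  visit 6 (parent 11)
    visit 4 (parent 6)
      4–6: parent, skip
      visit 10 (parent 4)
        10–4: parent, skip
        visit 7 (parent 10)
          visit 14 (parent 7)
            14–7: parent, skip
            visit 8 (parent 14)
              8–14: parent, skip
          visit 1 (parent 7)
            visit 13 (parent 1)
              13–1: parent, skip
              visit 9 (parent 13)
                visit 12 (parent 9)
                  12–9: parent, skip
                9–13: parent, skip
            visit 3 (parent 1)
              3–1: parent, skip
              visit 5 (parent 3)
                5–11: 11 visited and ≠ parent → cycle
Cycle: 11 – 6 – 4 – 10 – 7 – 1 – 3 – 5 – 11.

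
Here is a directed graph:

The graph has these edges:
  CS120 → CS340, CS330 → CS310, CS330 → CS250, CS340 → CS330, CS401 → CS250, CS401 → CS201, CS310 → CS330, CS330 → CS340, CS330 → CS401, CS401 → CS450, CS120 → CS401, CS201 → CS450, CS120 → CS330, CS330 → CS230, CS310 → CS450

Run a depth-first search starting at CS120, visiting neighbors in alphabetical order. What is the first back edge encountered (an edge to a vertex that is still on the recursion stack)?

DFS from CS120 (visiting neighbors in alphabetical order); mark gray on enter, black on exit:
CS120 gray
  CS330 gray
    CS230 gray
    CS230 black
    CS250 gray
    CS250 black
    CS310 gray
      CS310→CS330: CS330 is gray → back edge
First back edge: CS310 → CS330.

CS310→CS330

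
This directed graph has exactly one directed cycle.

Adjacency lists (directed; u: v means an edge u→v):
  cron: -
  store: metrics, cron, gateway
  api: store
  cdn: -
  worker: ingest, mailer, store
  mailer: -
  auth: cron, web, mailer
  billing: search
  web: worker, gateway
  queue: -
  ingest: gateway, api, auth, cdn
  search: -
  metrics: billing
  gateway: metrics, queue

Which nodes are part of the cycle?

web, auth, ingest, worker

DFS with gray/black marking from auth:
auth gray
  cron gray
  cron black
  web gray
    worker gray
      ingest gray
        gateway gray
          metrics gray
            billing gray
              search gray
              search black
            billing black
          metrics black
          queue gray
          queue black
        gateway black
        api gray
          store gray
            store→metrics: metrics black — skip
            store→cron: cron black — skip
            store→gateway: gateway black — skip
          store black
        api black
        ingest→auth: auth is gray → back edge
Back edge closes the cycle auth → web → worker → ingest → auth; its vertices are {web, auth, ingest, worker}.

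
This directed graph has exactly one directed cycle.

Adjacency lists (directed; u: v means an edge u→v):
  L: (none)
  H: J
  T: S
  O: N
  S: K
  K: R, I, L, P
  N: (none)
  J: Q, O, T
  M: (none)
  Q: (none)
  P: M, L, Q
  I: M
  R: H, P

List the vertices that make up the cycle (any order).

DFS with gray/black marking from J:
J gray
  Q gray
  Q black
  O gray
    N gray
    N black
  O black
  T gray
    S gray
      K gray
        R gray
          H gray
            H→J: J is gray → back edge
Back edge closes the cycle J → T → S → K → R → H → J; its vertices are {H, J, K, R, S, T}.

H, J, K, R, S, T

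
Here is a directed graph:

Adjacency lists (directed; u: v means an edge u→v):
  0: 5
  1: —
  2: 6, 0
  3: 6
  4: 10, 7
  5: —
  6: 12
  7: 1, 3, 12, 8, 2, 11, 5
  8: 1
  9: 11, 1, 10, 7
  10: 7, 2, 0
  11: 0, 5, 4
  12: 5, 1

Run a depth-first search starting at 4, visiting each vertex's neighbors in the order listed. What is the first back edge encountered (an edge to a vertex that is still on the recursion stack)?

11->4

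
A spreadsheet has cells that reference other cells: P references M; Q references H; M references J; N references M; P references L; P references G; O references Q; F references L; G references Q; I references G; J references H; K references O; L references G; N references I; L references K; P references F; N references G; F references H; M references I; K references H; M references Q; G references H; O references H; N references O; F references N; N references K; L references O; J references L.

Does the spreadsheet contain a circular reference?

No

DFS with white/gray/black marking, starting from M:
M gray
  J gray
    L gray
      K gray
        H gray
        H black
        O gray
          Q gray
            Q→H: H black — skip
          Q black
          O→H: H black — skip
        O black
      K black
      L→O: O black — skip
      G gray
        G→Q: Q black — skip
        G→H: H black — skip
      G black
    L black
    J→H: H black — skip
  J black
  M→Q: Q black — skip
  I gray
    I→G: G black — skip
  I black
M black
F gray
  N gray
    N→O: O black — skip
    N→G: G black — skip
    N→M: M black — skip
    N→I: I black — skip
    N→K: K black — skip
  N black
  F→L: L black — skip
  F→H: H black — skip
F black
P gray
  P→L: L black — skip
  P→M: M black — skip
  P→G: G black — skip
  P→F: F black — skip
P black
Every edge goes to a white or black vertex — no back edge, so the graph is acyclic.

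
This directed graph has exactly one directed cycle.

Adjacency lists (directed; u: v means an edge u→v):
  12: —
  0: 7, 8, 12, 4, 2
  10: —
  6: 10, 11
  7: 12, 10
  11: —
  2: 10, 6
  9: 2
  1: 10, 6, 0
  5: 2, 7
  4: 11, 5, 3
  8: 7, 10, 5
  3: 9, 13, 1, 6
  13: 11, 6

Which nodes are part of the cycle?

0, 1, 3, 4

DFS with gray/black marking from 3:
3 gray
  9 gray
    2 gray
      10 gray
      10 black
      6 gray
        6→10: 10 black — skip
        11 gray
        11 black
      6 black
    2 black
  9 black
  13 gray
    13→11: 11 black — skip
    13→6: 6 black — skip
  13 black
  1 gray
    1→10: 10 black — skip
    1→6: 6 black — skip
    0 gray
      7 gray
        12 gray
        12 black
        7→10: 10 black — skip
      7 black
      8 gray
        8→7: 7 black — skip
        8→10: 10 black — skip
        5 gray
          5→2: 2 black — skip
          5→7: 7 black — skip
        5 black
      8 black
      0→12: 12 black — skip
      4 gray
        4→11: 11 black — skip
        4→5: 5 black — skip
        4→3: 3 is gray → back edge
Back edge closes the cycle 3 → 1 → 0 → 4 → 3; its vertices are {0, 1, 3, 4}.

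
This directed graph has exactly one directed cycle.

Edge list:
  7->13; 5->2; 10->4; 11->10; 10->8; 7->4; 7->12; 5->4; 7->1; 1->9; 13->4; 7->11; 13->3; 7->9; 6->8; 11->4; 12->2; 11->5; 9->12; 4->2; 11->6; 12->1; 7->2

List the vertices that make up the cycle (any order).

1, 9, 12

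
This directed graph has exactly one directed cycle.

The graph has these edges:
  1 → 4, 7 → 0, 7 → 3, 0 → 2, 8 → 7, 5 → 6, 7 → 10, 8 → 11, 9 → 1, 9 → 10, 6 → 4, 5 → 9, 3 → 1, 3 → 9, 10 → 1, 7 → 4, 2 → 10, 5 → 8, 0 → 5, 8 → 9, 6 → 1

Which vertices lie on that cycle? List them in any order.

DFS with gray/black marking from 0:
0 gray
  2 gray
    10 gray
      1 gray
        4 gray
        4 black
      1 black
    10 black
  2 black
  5 gray
    6 gray
      6→4: 4 black — skip
      6→1: 1 black — skip
    6 black
    8 gray
      7 gray
        3 gray
          3→1: 1 black — skip
          9 gray
            9→1: 1 black — skip
            9→10: 10 black — skip
          9 black
        3 black
        7→4: 4 black — skip
        7→0: 0 is gray → back edge
Back edge closes the cycle 0 → 5 → 8 → 7 → 0; its vertices are {0, 5, 7, 8}.

0, 5, 7, 8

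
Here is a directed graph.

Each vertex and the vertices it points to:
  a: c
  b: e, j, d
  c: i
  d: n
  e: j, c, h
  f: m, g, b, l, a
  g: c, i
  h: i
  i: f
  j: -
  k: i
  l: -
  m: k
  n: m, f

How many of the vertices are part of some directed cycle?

12

A vertex is on a directed cycle iff it belongs to a strongly connected component of size ≥ 2 (or has a self-loop).
The vertices on cycles are {a, b, c, d, e, f, g, h, i, k, m, n} — 12 in total.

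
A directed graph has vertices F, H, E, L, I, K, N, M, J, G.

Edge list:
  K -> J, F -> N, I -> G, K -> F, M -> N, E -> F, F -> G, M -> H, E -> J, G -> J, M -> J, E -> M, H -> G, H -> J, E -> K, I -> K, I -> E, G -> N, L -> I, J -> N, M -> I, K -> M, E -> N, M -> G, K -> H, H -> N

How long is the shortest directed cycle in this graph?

For each vertex v, BFS finds the shortest path from v back to v.
The shortest such closed walk is I → E → M → I, length 3.

3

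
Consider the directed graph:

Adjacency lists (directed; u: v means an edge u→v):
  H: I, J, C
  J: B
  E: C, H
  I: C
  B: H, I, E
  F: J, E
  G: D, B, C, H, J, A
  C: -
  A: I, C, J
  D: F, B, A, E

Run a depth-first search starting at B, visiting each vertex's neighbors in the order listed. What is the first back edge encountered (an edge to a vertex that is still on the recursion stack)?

DFS from B (visiting each vertex's neighbors in the order listed); mark gray on enter, black on exit:
B gray
  H gray
    I gray
      C gray
      C black
    I black
    J gray
      J→B: B is gray → back edge
First back edge: J → B.

J→B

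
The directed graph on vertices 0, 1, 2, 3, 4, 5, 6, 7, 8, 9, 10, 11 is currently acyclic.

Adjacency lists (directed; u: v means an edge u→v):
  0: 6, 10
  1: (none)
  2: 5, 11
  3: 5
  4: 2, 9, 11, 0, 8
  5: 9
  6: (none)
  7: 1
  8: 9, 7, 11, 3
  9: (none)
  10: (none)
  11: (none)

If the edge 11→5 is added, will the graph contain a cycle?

No

Adding 11→5 creates a cycle iff 5 can already reach 11.
Explore from 5: no path reaches 11. The graph stays acyclic.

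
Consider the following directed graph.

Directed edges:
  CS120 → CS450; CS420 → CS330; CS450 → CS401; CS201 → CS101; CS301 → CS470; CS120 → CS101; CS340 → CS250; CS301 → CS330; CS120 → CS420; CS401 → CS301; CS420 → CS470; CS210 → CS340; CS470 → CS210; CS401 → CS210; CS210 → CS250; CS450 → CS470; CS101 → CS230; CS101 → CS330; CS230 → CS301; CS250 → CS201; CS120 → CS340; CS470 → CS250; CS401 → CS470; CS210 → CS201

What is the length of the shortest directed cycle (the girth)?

6

For each vertex v, BFS finds the shortest path from v back to v.
The shortest such closed walk is CS101 → CS230 → CS301 → CS470 → CS250 → CS201 → CS101, length 6.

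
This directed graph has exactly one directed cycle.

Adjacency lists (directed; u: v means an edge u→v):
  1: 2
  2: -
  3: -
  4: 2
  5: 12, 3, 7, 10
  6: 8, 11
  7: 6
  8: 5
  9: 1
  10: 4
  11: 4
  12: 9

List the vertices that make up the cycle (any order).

DFS with gray/black marking from 5:
5 gray
  12 gray
    9 gray
      1 gray
        2 gray
        2 black
      1 black
    9 black
  12 black
  3 gray
  3 black
  7 gray
    6 gray
      8 gray
        8→5: 5 is gray → back edge
Back edge closes the cycle 5 → 7 → 6 → 8 → 5; its vertices are {5, 6, 7, 8}.

5, 6, 7, 8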